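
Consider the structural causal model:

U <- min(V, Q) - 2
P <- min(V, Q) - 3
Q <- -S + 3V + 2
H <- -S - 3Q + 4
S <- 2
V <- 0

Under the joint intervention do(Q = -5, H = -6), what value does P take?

-8

Setting Q = -5, H = -6 by intervention discards those variables' equations.
P = min(V, Q) - 3  [with V=0, Q=-5]  = -8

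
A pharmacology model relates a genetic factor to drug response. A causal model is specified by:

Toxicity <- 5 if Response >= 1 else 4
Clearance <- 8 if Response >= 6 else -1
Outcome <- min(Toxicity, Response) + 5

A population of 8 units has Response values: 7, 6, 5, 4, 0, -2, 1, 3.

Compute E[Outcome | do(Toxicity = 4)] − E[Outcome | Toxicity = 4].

3.25

The intervention sets Toxicity=4 in all 8 units regardless of Response. Recomputing Outcome per unit gives 9, 9, 9, 9, 5, 3, 6, 8; average 7.25.
E[Outcome|Toxicity=4] averages over only the 2 units with Toxicity=4 (Response = 0, -2): Outcome = 5, 3, mean 4.
Difference = 7.25 − 4 = 3.25.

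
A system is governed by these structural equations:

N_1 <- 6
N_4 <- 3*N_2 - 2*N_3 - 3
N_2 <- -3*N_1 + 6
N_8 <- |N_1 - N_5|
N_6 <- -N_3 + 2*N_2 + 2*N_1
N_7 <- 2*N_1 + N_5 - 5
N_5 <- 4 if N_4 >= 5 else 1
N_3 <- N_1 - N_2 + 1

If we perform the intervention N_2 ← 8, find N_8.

do(N_2=8) replaces the equation N_2 <- -3*N_1 + 6 with the constant N_2 = 8.
N_3 = N_1 - N_2 + 1  [with N_1=6, N_2=8]  = -1
N_4 = 3*N_2 - 2*N_3 - 3  [with N_2=8, N_3=-1]  = 23
N_5 = 4 if N_4 >= 5 else 1  [with N_4=23]  = 4
N_8 = |N_1 - N_5|  [with N_1=6, N_5=4]  = 2

2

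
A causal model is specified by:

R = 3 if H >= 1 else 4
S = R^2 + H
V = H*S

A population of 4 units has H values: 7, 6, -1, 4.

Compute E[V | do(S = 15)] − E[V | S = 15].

22.5

Every unit gets S=15 under the intervention. V values become 105, 90, -15, 60; E[V|do(S=15)] = 60.
Conditioning on S=15 selects the 2 unit(s) with H ∈ {6, -1}. Their V values: 90, -15. Mean = 37.5.
Difference = 60 − 37.5 = 22.5.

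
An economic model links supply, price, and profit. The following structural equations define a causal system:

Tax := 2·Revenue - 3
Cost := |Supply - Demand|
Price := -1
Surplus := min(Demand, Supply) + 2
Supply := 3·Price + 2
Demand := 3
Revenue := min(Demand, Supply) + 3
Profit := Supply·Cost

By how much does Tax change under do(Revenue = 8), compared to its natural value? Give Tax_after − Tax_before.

12

The intervention breaks the incoming arrows to Revenue: Revenue := min(Demand, Supply) + 3 no longer applies, and Revenue = 8.
Tax = 2·Revenue - 3  [with Revenue=8]  = 13
Without intervention: Supply = 3·Price + 2  [with Price=-1]  = -1; Revenue = min(Demand, Supply) + 3  [with Demand=3, Supply=-1]  = 2; Tax = 2·Revenue - 3  [with Revenue=2]  = 1.
Change = 13 − 1 = 12.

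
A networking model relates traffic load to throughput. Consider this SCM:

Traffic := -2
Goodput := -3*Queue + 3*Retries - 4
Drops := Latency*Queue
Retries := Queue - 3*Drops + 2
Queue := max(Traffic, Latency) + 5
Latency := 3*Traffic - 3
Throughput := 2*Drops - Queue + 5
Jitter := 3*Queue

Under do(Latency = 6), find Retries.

do(Latency=6) replaces the equation Latency := 3*Traffic - 3 with the constant Latency = 6.
Queue = max(Traffic, Latency) + 5  [with Traffic=-2, Latency=6]  = 11
Drops = Latency*Queue  [with Latency=6, Queue=11]  = 66
Retries = Queue - 3*Drops + 2  [with Queue=11, Drops=66]  = -185

-185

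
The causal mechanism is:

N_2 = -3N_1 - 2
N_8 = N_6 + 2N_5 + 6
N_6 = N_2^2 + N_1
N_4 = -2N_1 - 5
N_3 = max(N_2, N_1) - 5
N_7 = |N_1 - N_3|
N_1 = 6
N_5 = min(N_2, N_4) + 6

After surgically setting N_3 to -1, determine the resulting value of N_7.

The intervention breaks the incoming arrows to N_3: N_3 = max(N_2, N_1) - 5 no longer applies, and N_3 = -1.
N_7 = |N_1 - N_3|  [with N_1=6, N_3=-1]  = 7

7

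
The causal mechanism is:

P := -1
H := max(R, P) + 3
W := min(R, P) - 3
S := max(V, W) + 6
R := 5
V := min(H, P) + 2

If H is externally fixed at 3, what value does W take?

-4

The intervention breaks the incoming arrows to H: H := max(R, P) + 3 no longer applies, and H = 3.
W is not downstream of the intervention, so its value is determined by the original equations.
W = min(R, P) - 3  [with R=5, P=-1]  = -4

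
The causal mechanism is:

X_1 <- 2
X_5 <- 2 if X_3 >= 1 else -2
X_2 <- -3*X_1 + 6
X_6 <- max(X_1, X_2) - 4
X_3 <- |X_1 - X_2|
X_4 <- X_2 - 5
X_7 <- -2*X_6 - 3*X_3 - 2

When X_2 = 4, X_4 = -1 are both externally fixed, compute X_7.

Setting X_2 = 4, X_4 = -1 by intervention discards those variables' equations.
X_3 = |X_1 - X_2|  [with X_1=2, X_2=4]  = 2
X_6 = max(X_1, X_2) - 4  [with X_1=2, X_2=4]  = 0
X_7 = -2*X_6 - 3*X_3 - 2  [with X_6=0, X_3=2]  = -8

-8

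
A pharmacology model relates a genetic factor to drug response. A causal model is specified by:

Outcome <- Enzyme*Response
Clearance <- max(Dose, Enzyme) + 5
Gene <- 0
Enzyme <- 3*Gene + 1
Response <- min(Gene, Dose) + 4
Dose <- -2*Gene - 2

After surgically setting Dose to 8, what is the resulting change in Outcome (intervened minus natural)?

2

Under do(Dose=8), the mechanism Dose <- -2*Gene - 2 is discarded; Dose is fixed at 8.
Enzyme = 3*Gene + 1  [with Gene=0]  = 1
Response = min(Gene, Dose) + 4  [with Gene=0, Dose=8]  = 4
Outcome = Enzyme*Response  [with Enzyme=1, Response=4]  = 4
Without intervention: Dose = -2*Gene - 2  [with Gene=0]  = -2; Enzyme = 3*Gene + 1  [with Gene=0]  = 1; Response = min(Gene, Dose) + 4  [with Gene=0, Dose=-2]  = 2; Outcome = Enzyme*Response  [with Enzyme=1, Response=2]  = 2.
Change = 4 − 2 = 2.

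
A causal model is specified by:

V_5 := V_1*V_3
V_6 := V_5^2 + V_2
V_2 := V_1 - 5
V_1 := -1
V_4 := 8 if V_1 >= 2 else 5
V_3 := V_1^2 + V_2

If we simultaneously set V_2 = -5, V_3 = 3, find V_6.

Under do(V_2 = -5, V_3 = 3), each intervened variable's structural equation is replaced by its fixed value.
V_5 = V_1*V_3  [with V_1=-1, V_3=3]  = -3
V_6 = V_5^2 + V_2  [with V_5=-3, V_2=-5]  = 4

4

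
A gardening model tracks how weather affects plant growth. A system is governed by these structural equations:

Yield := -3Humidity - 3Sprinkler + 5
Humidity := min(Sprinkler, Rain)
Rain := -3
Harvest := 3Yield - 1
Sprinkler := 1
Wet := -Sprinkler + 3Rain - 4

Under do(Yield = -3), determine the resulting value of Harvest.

-10

The intervention breaks the incoming arrows to Yield: Yield := -3Humidity - 3Sprinkler + 5 no longer applies, and Yield = -3.
Harvest = 3Yield - 1  [with Yield=-3]  = -10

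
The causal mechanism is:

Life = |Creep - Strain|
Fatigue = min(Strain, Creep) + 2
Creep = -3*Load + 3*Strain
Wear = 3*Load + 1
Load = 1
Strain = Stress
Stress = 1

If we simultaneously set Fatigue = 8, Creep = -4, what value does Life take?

Under do(Fatigue = 8, Creep = -4), each intervened variable's structural equation is replaced by its fixed value.
Strain = Stress  [with Stress=1]  = 1
Life = |Creep - Strain|  [with Creep=-4, Strain=1]  = 5

5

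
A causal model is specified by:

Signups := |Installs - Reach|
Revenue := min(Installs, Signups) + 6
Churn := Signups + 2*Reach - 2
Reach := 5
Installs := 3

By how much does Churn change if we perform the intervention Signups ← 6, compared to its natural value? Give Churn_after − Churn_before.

The intervention breaks the incoming arrows to Signups: Signups := |Installs - Reach| no longer applies, and Signups = 6.
Churn = Signups + 2*Reach - 2  [with Signups=6, Reach=5]  = 14
Without intervention: Signups = |Installs - Reach|  [with Installs=3, Reach=5]  = 2; Churn = Signups + 2*Reach - 2  [with Signups=2, Reach=5]  = 10.
Change = 14 − 10 = 4.

4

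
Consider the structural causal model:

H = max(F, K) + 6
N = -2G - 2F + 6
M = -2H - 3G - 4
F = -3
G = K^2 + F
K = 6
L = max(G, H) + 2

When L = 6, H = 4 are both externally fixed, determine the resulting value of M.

-111

Setting L = 6, H = 4 by intervention discards those variables' equations.
G = K^2 + F  [with K=6, F=-3]  = 33
M = -2H - 3G - 4  [with H=4, G=33]  = -111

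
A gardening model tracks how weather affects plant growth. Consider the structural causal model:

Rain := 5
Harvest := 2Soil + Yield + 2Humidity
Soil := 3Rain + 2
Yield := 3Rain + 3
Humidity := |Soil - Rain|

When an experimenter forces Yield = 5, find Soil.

17

The intervention breaks the incoming arrows to Yield: Yield := 3Rain + 3 no longer applies, and Yield = 5.
Since Soil is not a descendant of the intervened variable, it is unaffected.
Soil = 3Rain + 2  [with Rain=5]  = 17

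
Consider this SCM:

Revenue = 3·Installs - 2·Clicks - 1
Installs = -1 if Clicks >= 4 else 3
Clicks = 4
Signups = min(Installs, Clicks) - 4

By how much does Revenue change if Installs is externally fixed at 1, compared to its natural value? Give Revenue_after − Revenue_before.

Under do(Installs=1), the mechanism Installs = -1 if Clicks >= 4 else 3 is discarded; Installs is fixed at 1.
Revenue = 3·Installs - 2·Clicks - 1  [with Installs=1, Clicks=4]  = -6
Without intervention: Installs = -1 if Clicks >= 4 else 3  [with Clicks=4]  = -1; Revenue = 3·Installs - 2·Clicks - 1  [with Installs=-1, Clicks=4]  = -12.
Change = -6 − (-12) = 6.

6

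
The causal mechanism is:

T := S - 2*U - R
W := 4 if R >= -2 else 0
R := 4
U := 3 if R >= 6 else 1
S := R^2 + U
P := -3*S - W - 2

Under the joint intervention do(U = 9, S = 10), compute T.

-12

Setting U = 9, S = 10 by intervention discards those variables' equations.
T = S - 2*U - R  [with S=10, U=9, R=4]  = -12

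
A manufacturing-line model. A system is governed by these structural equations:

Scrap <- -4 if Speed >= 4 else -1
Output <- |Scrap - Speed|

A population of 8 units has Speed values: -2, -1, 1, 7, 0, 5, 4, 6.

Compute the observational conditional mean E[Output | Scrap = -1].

Observing Scrap=-1 restricts to units where Scrap's equation naturally yields -1: Speed ∈ {-2, -1, 1, 0}. In that subpopulation Output = 1, 0, 2, 1, mean 1.

1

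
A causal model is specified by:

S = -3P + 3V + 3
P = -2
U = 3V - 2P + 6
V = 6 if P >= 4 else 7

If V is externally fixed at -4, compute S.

-3

Under do(V=-4), the mechanism V = 6 if P >= 4 else 7 is discarded; V is fixed at -4.
S = -3P + 3V + 3  [with P=-2, V=-4]  = -3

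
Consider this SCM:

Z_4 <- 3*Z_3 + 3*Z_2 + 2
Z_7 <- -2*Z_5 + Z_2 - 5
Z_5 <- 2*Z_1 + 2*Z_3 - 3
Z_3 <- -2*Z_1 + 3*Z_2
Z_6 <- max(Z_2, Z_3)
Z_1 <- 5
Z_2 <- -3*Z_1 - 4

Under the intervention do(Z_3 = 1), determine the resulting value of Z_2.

Under do(Z_3=1), the mechanism Z_3 <- -2*Z_1 + 3*Z_2 is discarded; Z_3 is fixed at 1.
Since Z_2 is not a descendant of the intervened variable, it is unaffected.
Z_2 = -3*Z_1 - 4  [with Z_1=5]  = -19

-19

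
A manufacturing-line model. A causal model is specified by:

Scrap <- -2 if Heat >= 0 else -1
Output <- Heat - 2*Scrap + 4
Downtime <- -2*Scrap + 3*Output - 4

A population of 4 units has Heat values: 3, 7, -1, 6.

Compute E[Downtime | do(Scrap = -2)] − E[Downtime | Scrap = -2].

The intervention sets Scrap=-2 in all 4 units regardless of Heat. Recomputing Downtime per unit gives 33, 45, 21, 42; average 35.25.
Conditioning on Scrap=-2 selects the 3 unit(s) with Heat ∈ {3, 7, 6}. Their Downtime values: 33, 45, 42. Mean = 40.
Difference = 35.25 − 40 = -4.75.

-4.75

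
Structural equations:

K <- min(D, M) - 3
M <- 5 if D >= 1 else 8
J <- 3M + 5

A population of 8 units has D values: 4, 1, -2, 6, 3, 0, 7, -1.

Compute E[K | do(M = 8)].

-0.75

Every unit gets M=8 under the intervention. K values become 1, -2, -5, 3, 0, -3, 4, -4; E[K|do(M=8)] = -0.75.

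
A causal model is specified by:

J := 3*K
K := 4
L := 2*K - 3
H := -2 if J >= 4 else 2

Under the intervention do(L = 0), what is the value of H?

Under do(L=0), the mechanism L := 2*K - 3 is discarded; L is fixed at 0.
Since H is not a descendant of the intervened variable, it is unaffected.
J = 3*K  [with K=4]  = 12
H = -2 if J >= 4 else 2  [with J=12]  = -2

-2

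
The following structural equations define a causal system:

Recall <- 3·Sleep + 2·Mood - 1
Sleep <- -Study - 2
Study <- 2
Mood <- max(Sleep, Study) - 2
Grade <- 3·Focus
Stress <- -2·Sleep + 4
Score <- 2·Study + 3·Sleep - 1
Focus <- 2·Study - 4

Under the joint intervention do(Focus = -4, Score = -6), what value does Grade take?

-12

The joint intervention fixes Focus = -4, Score = -6, removing each variable's own equation.
Grade = 3·Focus  [with Focus=-4]  = -12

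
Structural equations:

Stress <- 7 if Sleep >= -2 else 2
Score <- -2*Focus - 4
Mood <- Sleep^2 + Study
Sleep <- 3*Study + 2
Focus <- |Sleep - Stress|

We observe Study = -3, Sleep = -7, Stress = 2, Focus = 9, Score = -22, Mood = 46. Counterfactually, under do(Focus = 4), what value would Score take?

Intervening sets Focus = 4 and removes its equation (Focus <- |Sleep - Stress|).
Score = -2*Focus - 4  [with Focus=4]  = -12

-12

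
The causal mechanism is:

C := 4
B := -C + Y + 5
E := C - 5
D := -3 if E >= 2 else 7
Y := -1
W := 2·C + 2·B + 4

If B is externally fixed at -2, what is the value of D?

7

The intervention breaks the incoming arrows to B: B := -C + Y + 5 no longer applies, and B = -2.
No directed path runs from B to D, so D keeps its natural value.
E = C - 5  [with C=4]  = -1
D = -3 if E >= 2 else 7  [with E=-1]  = 7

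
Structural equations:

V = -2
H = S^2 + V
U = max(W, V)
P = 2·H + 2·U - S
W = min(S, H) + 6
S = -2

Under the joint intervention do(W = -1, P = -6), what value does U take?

-1

Setting W = -1, P = -6 by intervention discards those variables' equations.
U = max(W, V)  [with W=-1, V=-2]  = -1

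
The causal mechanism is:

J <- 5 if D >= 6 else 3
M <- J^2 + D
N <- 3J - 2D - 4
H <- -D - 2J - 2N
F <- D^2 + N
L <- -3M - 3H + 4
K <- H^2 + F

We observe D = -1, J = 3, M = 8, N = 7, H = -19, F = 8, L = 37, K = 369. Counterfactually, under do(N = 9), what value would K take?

539

do(N=9) replaces the equation N <- 3J - 2D - 4 with the constant N = 9.
J = 5 if D >= 6 else 3  [with D=-1]  = 3
H = -D - 2J - 2N  [with D=-1, J=3, N=9]  = -23
F = D^2 + N  [with D=-1, N=9]  = 10
K = H^2 + F  [with H=-23, F=10]  = 539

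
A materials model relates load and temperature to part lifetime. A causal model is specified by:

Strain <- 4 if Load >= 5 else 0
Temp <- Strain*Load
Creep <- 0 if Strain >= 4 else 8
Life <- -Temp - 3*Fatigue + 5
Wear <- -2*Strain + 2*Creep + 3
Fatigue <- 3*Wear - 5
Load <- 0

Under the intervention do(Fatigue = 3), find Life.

Intervening sets Fatigue = 3 and removes its equation (Fatigue <- 3*Wear - 5).
Strain = 4 if Load >= 5 else 0  [with Load=0]  = 0
Temp = Strain*Load  [with Strain=0, Load=0]  = 0
Life = -Temp - 3*Fatigue + 5  [with Temp=0, Fatigue=3]  = -4

-4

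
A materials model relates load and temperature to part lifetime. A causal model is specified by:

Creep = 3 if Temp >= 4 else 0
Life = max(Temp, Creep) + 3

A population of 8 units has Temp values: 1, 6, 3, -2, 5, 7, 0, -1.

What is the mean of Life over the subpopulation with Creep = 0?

Observing Creep=0 restricts to units where Creep's equation naturally yields 0: Temp ∈ {1, 3, -2, 0, -1}. In that subpopulation Life = 4, 6, 3, 3, 3, mean 3.8.

3.8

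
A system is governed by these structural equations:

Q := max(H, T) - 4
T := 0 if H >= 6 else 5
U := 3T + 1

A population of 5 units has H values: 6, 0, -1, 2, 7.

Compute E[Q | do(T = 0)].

Under do(T=0), T's equation is replaced by T=0 for every unit. Per-unit Q: 2, -4, -4, -2, 3. Mean = -1.

-1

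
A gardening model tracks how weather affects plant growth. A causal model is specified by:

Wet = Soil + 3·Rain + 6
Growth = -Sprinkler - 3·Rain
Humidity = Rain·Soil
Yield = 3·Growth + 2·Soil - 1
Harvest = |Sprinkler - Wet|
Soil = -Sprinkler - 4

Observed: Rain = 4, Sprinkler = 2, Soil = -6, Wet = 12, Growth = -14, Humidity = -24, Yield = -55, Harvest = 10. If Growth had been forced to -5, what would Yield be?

Under do(Growth=-5), the mechanism Growth = -Sprinkler - 3·Rain is discarded; Growth is fixed at -5.
Soil = -Sprinkler - 4  [with Sprinkler=2]  = -6
Yield = 3·Growth + 2·Soil - 1  [with Growth=-5, Soil=-6]  = -28

-28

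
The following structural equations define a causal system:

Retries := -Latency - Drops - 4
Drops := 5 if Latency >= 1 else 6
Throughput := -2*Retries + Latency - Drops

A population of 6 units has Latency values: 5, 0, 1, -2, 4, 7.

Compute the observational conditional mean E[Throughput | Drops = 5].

Conditioning on Drops=5 selects the 4 unit(s) with Latency ∈ {5, 1, 4, 7}. Their Throughput values: 28, 16, 25, 34. Mean = 25.75.

25.75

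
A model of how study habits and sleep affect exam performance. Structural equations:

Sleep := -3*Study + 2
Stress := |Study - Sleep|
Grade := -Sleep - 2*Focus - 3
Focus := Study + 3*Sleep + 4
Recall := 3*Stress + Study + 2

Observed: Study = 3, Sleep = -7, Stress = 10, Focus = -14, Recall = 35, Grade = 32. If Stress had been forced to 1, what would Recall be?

do(Stress=1) replaces the equation Stress := |Study - Sleep| with the constant Stress = 1.
Recall = 3*Stress + Study + 2  [with Stress=1, Study=3]  = 8

8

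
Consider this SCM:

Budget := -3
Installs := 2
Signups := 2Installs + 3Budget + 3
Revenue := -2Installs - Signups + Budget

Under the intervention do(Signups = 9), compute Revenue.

The intervention breaks the incoming arrows to Signups: Signups := 2Installs + 3Budget + 3 no longer applies, and Signups = 9.
Revenue = -2Installs - Signups + Budget  [with Installs=2, Signups=9, Budget=-3]  = -16

-16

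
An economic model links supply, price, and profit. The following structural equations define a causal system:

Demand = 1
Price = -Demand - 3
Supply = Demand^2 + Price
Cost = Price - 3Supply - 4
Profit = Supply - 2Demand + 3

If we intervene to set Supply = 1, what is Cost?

The intervention breaks the incoming arrows to Supply: Supply = Demand^2 + Price no longer applies, and Supply = 1.
Price = -Demand - 3  [with Demand=1]  = -4
Cost = Price - 3Supply - 4  [with Price=-4, Supply=1]  = -11

-11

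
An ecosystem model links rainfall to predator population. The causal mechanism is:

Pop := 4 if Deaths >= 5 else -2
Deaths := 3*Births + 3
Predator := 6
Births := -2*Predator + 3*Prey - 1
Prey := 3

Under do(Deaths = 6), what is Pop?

Intervening sets Deaths = 6 and removes its equation (Deaths := 3*Births + 3).
Pop = 4 if Deaths >= 5 else -2  [with Deaths=6]  = 4

4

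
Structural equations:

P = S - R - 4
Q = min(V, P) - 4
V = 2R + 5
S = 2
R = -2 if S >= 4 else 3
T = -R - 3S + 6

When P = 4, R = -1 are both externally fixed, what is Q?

The joint intervention fixes P = 4, R = -1, removing each variable's own equation.
V = 2R + 5  [with R=-1]  = 3
Q = min(V, P) - 4  [with V=3, P=4]  = -1

-1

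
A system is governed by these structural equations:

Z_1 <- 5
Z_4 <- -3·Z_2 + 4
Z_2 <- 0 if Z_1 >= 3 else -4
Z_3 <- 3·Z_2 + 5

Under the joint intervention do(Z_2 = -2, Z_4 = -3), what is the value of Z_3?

-1

The joint intervention fixes Z_2 = -2, Z_4 = -3, removing each variable's own equation.
Z_3 = 3·Z_2 + 5  [with Z_2=-2]  = -1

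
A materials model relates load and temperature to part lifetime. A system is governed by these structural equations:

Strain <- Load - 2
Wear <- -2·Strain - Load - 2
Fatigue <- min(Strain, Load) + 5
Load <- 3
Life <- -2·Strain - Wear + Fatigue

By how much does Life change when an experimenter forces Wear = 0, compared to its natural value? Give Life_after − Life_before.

do(Wear=0) replaces the equation Wear <- -2·Strain - Load - 2 with the constant Wear = 0.
Strain = Load - 2  [with Load=3]  = 1
Fatigue = min(Strain, Load) + 5  [with Strain=1, Load=3]  = 6
Life = -2·Strain - Wear + Fatigue  [with Strain=1, Wear=0, Fatigue=6]  = 4
Without intervention: Strain = Load - 2  [with Load=3]  = 1; Wear = -2·Strain - Load - 2  [with Strain=1, Load=3]  = -7; Fatigue = min(Strain, Load) + 5  [with Strain=1, Load=3]  = 6; Life = -2·Strain - Wear + Fatigue  [with Strain=1, Wear=-7, Fatigue=6]  = 11.
Change = 4 − 11 = -7.

-7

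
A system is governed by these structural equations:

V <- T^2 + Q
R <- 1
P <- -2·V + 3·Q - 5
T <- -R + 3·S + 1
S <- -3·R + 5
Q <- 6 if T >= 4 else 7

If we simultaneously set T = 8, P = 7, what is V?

The joint intervention fixes T = 8, P = 7, removing each variable's own equation.
Q = 6 if T >= 4 else 7  [with T=8]  = 6
V = T^2 + Q  [with T=8, Q=6]  = 70

70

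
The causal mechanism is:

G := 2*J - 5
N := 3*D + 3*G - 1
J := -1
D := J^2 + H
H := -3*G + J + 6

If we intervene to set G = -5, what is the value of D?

Under do(G=-5), the mechanism G := 2*J - 5 is discarded; G is fixed at -5.
H = -3*G + J + 6  [with G=-5, J=-1]  = 20
D = J^2 + H  [with J=-1, H=20]  = 21

21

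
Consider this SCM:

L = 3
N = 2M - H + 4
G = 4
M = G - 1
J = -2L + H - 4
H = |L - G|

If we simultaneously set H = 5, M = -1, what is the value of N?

Setting H = 5, M = -1 by intervention discards those variables' equations.
N = 2M - H + 4  [with M=-1, H=5]  = -3

-3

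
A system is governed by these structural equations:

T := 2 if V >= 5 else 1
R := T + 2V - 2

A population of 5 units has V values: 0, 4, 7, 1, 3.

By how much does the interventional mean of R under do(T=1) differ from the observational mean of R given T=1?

Under do(T=1), T's equation is replaced by T=1 for every unit. Per-unit R: -1, 7, 13, 1, 5. Mean = 5.
Conditioning on T=1 selects the 4 unit(s) with V ∈ {0, 4, 1, 3}. Their R values: -1, 7, 1, 5. Mean = 3.
Difference = 5 − 3 = 2.

2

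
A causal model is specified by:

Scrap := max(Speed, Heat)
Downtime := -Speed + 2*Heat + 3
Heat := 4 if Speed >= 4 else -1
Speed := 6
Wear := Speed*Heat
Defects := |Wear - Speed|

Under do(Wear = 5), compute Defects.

1

The intervention breaks the incoming arrows to Wear: Wear := Speed*Heat no longer applies, and Wear = 5.
Defects = |Wear - Speed|  [with Wear=5, Speed=6]  = 1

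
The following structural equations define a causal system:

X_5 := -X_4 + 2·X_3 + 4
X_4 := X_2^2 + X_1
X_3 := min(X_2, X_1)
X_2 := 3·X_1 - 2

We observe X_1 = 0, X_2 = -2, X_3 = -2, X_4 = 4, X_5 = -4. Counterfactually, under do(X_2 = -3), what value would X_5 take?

-11

do(X_2=-3) replaces the equation X_2 := 3·X_1 - 2 with the constant X_2 = -3.
X_3 = min(X_2, X_1)  [with X_2=-3, X_1=0]  = -3
X_4 = X_2^2 + X_1  [with X_2=-3, X_1=0]  = 9
X_5 = -X_4 + 2·X_3 + 4  [with X_4=9, X_3=-3]  = -11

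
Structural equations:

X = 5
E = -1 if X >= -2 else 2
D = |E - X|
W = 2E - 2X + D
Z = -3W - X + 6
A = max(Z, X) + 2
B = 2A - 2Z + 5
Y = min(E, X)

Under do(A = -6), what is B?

Intervening sets A = -6 and removes its equation (A = max(Z, X) + 2).
E = -1 if X >= -2 else 2  [with X=5]  = -1
D = |E - X|  [with E=-1, X=5]  = 6
W = 2E - 2X + D  [with E=-1, X=5, D=6]  = -6
Z = -3W - X + 6  [with W=-6, X=5]  = 19
B = 2A - 2Z + 5  [with A=-6, Z=19]  = -45

-45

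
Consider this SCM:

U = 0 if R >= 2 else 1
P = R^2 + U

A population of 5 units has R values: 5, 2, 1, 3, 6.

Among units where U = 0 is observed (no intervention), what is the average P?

Conditioning on U=0 selects the 4 unit(s) with R ∈ {5, 2, 3, 6}. Their P values: 25, 4, 9, 36. Mean = 18.5.

18.5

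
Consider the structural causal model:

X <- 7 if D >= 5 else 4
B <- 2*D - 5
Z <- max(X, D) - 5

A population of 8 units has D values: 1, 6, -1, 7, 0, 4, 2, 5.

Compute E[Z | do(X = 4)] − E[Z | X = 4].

The intervention sets X=4 in all 8 units regardless of D. Recomputing Z per unit gives -1, 1, -1, 2, -1, -1, -1, 0; average -0.25.
E[Z|X=4] averages over only the 5 units with X=4 (D = 1, -1, 0, 4, 2): Z = -1, -1, -1, -1, -1, mean -1.
Difference = -0.25 − (-1) = 0.75.

0.75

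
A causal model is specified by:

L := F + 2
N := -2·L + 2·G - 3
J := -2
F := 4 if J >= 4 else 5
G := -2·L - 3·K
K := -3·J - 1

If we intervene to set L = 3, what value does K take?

5

The intervention breaks the incoming arrows to L: L := F + 2 no longer applies, and L = 3.
K is not downstream of the intervention, so its value is determined by the original equations.
K = -3·J - 1  [with J=-2]  = 5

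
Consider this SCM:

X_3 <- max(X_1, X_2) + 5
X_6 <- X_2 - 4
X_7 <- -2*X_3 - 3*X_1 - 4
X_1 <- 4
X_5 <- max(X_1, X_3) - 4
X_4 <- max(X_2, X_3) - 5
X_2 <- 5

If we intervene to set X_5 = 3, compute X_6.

The intervention breaks the incoming arrows to X_5: X_5 <- max(X_1, X_3) - 4 no longer applies, and X_5 = 3.
Since X_6 is not a descendant of the intervened variable, it is unaffected.
X_6 = X_2 - 4  [with X_2=5]  = 1

1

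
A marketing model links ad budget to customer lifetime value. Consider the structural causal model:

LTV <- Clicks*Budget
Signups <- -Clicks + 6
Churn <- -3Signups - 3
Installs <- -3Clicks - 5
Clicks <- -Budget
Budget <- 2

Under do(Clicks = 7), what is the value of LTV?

Under do(Clicks=7), the mechanism Clicks <- -Budget is discarded; Clicks is fixed at 7.
LTV = Clicks*Budget  [with Clicks=7, Budget=2]  = 14

14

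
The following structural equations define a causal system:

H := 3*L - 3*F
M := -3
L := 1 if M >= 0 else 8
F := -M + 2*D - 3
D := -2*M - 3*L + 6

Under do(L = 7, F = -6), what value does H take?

Setting L = 7, F = -6 by intervention discards those variables' equations.
H = 3*L - 3*F  [with L=7, F=-6]  = 39

39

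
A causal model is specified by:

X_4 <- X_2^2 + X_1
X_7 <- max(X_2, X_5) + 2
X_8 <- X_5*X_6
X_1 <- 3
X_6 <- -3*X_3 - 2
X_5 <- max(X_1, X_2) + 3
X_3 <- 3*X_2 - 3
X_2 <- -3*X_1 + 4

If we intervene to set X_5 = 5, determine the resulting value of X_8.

do(X_5=5) replaces the equation X_5 <- max(X_1, X_2) + 3 with the constant X_5 = 5.
X_2 = -3*X_1 + 4  [with X_1=3]  = -5
X_3 = 3*X_2 - 3  [with X_2=-5]  = -18
X_6 = -3*X_3 - 2  [with X_3=-18]  = 52
X_8 = X_5*X_6  [with X_5=5, X_6=52]  = 260

260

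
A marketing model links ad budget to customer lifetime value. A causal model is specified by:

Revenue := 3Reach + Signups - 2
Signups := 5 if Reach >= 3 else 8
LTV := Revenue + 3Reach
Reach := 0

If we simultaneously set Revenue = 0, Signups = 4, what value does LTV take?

0

The joint intervention fixes Revenue = 0, Signups = 4, removing each variable's own equation.
LTV = Revenue + 3Reach  [with Revenue=0, Reach=0]  = 0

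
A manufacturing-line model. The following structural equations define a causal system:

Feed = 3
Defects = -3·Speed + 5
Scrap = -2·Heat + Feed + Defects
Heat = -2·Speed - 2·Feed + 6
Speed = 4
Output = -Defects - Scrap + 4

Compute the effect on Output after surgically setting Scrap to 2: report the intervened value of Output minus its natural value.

The intervention breaks the incoming arrows to Scrap: Scrap = -2·Heat + Feed + Defects no longer applies, and Scrap = 2.
Defects = -3·Speed + 5  [with Speed=4]  = -7
Output = -Defects - Scrap + 4  [with Defects=-7, Scrap=2]  = 9
Without intervention: Heat = -2·Speed - 2·Feed + 6  [with Speed=4, Feed=3]  = -8; Defects = -3·Speed + 5  [with Speed=4]  = -7; Scrap = -2·Heat + Feed + Defects  [with Heat=-8, Feed=3, Defects=-7]  = 12; Output = -Defects - Scrap + 4  [with Defects=-7, Scrap=12]  = -1.
Change = 9 − (-1) = 10.

10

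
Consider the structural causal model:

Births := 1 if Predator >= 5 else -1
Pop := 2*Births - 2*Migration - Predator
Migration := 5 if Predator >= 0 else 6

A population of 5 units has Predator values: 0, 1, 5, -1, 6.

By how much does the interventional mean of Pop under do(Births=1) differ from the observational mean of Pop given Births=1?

2.9

Every unit gets Births=1 under the intervention. Pop values become -8, -9, -13, -9, -14; E[Pop|do(Births=1)] = -10.6.
E[Pop|Births=1] averages over only the 2 units with Births=1 (Predator = 5, 6): Pop = -13, -14, mean -13.5.
Difference = -10.6 − (-13.5) = 2.9.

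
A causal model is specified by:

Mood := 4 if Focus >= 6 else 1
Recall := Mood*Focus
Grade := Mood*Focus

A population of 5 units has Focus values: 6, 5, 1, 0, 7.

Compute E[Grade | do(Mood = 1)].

3.8

do(Mood=1) breaks Mood's dependence on Focus. With Mood=1 fixed, Grade across the units is 6, 5, 1, 0, 7, mean 3.8.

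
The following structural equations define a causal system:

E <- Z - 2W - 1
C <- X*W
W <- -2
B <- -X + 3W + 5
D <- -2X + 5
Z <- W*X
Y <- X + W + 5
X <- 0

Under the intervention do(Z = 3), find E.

The intervention breaks the incoming arrows to Z: Z <- W*X no longer applies, and Z = 3.
E = Z - 2W - 1  [with Z=3, W=-2]  = 6

6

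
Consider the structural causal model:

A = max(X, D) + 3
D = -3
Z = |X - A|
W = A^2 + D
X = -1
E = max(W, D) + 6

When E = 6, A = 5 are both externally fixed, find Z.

Under do(E = 6, A = 5), each intervened variable's structural equation is replaced by its fixed value.
Z = |X - A|  [with X=-1, A=5]  = 6

6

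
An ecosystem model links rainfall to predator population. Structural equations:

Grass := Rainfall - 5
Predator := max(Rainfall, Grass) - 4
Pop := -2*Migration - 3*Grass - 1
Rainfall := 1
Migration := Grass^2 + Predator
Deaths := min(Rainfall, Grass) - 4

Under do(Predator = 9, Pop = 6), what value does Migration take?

The joint intervention fixes Predator = 9, Pop = 6, removing each variable's own equation.
Grass = Rainfall - 5  [with Rainfall=1]  = -4
Migration = Grass^2 + Predator  [with Grass=-4, Predator=9]  = 25

25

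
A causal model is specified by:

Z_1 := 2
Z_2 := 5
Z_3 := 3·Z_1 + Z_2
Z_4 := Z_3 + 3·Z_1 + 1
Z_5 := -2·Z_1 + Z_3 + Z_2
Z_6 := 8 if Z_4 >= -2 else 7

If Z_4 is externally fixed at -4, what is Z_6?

Under do(Z_4=-4), the mechanism Z_4 := Z_3 + 3·Z_1 + 1 is discarded; Z_4 is fixed at -4.
Z_6 = 8 if Z_4 >= -2 else 7  [with Z_4=-4]  = 7

7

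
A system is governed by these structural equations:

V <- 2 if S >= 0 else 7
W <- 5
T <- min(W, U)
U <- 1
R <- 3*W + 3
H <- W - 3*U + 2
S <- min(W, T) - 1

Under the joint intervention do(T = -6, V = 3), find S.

-7

The joint intervention fixes T = -6, V = 3, removing each variable's own equation.
S = min(W, T) - 1  [with W=5, T=-6]  = -7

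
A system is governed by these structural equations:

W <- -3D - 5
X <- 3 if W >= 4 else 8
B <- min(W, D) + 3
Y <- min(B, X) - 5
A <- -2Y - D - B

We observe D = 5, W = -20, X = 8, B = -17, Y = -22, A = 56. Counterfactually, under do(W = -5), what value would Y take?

-7

do(W=-5) replaces the equation W <- -3D - 5 with the constant W = -5.
X = 3 if W >= 4 else 8  [with W=-5]  = 8
B = min(W, D) + 3  [with W=-5, D=5]  = -2
Y = min(B, X) - 5  [with B=-2, X=8]  = -7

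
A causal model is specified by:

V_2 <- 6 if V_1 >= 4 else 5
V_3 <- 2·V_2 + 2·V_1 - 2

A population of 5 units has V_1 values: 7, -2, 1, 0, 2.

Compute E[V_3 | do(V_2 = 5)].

11.2

do(V_2=5) breaks V_2's dependence on V_1. With V_2=5 fixed, V_3 across the units is 22, 4, 10, 8, 12, mean 11.2.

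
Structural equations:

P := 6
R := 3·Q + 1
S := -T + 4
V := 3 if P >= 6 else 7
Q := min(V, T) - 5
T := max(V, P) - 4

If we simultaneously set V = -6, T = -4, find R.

-32

Under do(V = -6, T = -4), each intervened variable's structural equation is replaced by its fixed value.
Q = min(V, T) - 5  [with V=-6, T=-4]  = -11
R = 3·Q + 1  [with Q=-11]  = -32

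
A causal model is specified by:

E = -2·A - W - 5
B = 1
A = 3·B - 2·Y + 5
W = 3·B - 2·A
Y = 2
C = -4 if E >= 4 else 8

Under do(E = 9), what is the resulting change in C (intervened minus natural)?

-12

The intervention breaks the incoming arrows to E: E = -2·A - W - 5 no longer applies, and E = 9.
C = -4 if E >= 4 else 8  [with E=9]  = -4
Without intervention: A = 3·B - 2·Y + 5  [with B=1, Y=2]  = 4; W = 3·B - 2·A  [with B=1, A=4]  = -5; E = -2·A - W - 5  [with A=4, W=-5]  = -8; C = -4 if E >= 4 else 8  [with E=-8]  = 8.
Change = -4 − 8 = -12.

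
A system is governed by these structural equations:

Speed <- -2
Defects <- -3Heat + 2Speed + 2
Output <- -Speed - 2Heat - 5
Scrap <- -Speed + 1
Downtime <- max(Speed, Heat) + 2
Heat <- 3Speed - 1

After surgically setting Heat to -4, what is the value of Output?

5

do(Heat=-4) replaces the equation Heat <- 3Speed - 1 with the constant Heat = -4.
Output = -Speed - 2Heat - 5  [with Speed=-2, Heat=-4]  = 5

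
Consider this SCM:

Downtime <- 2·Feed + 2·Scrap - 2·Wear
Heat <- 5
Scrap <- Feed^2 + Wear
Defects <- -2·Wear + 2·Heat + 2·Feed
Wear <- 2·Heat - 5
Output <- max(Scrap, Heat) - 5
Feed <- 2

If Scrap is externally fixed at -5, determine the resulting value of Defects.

4

The intervention breaks the incoming arrows to Scrap: Scrap <- Feed^2 + Wear no longer applies, and Scrap = -5.
Since Defects is not a descendant of the intervened variable, it is unaffected.
Wear = 2·Heat - 5  [with Heat=5]  = 5
Defects = -2·Wear + 2·Heat + 2·Feed  [with Wear=5, Heat=5, Feed=2]  = 4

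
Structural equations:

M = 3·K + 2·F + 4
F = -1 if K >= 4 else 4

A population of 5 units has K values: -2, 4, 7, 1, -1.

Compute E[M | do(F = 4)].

Every unit gets F=4 under the intervention. M values become 6, 24, 33, 15, 9; E[M|do(F=4)] = 17.4.

17.4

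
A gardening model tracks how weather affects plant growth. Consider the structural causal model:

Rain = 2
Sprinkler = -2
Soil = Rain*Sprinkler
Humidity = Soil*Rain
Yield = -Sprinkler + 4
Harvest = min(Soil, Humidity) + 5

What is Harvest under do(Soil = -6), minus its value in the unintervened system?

The intervention breaks the incoming arrows to Soil: Soil = Rain*Sprinkler no longer applies, and Soil = -6.
Humidity = Soil*Rain  [with Soil=-6, Rain=2]  = -12
Harvest = min(Soil, Humidity) + 5  [with Soil=-6, Humidity=-12]  = -7
Without intervention: Soil = Rain*Sprinkler  [with Rain=2, Sprinkler=-2]  = -4; Humidity = Soil*Rain  [with Soil=-4, Rain=2]  = -8; Harvest = min(Soil, Humidity) + 5  [with Soil=-4, Humidity=-8]  = -3.
Change = -7 − (-3) = -4.

-4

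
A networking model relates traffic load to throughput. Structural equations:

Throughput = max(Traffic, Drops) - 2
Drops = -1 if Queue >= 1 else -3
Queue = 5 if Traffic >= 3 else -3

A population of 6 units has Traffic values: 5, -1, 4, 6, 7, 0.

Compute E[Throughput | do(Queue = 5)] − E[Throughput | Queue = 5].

-2

Every unit gets Queue=5 under the intervention. Throughput values become 3, -3, 2, 4, 5, -2; E[Throughput|do(Queue=5)] = 1.5.
Observing Queue=5 restricts to units where Queue's equation naturally yields 5: Traffic ∈ {5, 4, 6, 7}. In that subpopulation Throughput = 3, 2, 4, 5, mean 3.5.
Difference = 1.5 − 3.5 = -2.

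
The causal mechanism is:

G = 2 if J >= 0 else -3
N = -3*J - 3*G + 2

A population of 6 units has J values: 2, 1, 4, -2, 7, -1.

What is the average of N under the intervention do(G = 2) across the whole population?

Under do(G=2), G's equation is replaced by G=2 for every unit. Per-unit N: -10, -7, -16, 2, -25, -1. Mean = -9.5.

-9.5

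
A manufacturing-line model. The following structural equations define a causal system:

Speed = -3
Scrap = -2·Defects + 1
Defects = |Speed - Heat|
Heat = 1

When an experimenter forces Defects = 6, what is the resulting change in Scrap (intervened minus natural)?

-4

The intervention breaks the incoming arrows to Defects: Defects = |Speed - Heat| no longer applies, and Defects = 6.
Scrap = -2·Defects + 1  [with Defects=6]  = -11
Without intervention: Defects = |Speed - Heat|  [with Speed=-3, Heat=1]  = 4; Scrap = -2·Defects + 1  [with Defects=4]  = -7.
Change = -11 − (-7) = -4.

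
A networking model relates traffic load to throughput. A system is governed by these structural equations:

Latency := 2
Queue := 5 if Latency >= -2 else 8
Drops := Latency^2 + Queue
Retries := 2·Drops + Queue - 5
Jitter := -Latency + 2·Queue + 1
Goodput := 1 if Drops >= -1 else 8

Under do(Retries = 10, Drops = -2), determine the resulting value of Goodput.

8

The joint intervention fixes Retries = 10, Drops = -2, removing each variable's own equation.
Goodput = 1 if Drops >= -1 else 8  [with Drops=-2]  = 8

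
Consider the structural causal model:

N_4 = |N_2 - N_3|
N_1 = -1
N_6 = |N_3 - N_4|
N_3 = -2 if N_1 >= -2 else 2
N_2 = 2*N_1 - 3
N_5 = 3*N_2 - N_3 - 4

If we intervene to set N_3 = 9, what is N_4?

The intervention breaks the incoming arrows to N_3: N_3 = -2 if N_1 >= -2 else 2 no longer applies, and N_3 = 9.
N_2 = 2*N_1 - 3  [with N_1=-1]  = -5
N_4 = |N_2 - N_3|  [with N_2=-5, N_3=9]  = 14

14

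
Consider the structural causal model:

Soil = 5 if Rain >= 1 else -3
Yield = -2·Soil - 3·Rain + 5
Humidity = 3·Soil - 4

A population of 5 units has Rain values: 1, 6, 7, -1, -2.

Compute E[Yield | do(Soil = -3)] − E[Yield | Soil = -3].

-11.1

Under do(Soil=-3), Soil's equation is replaced by Soil=-3 for every unit. Per-unit Yield: 8, -7, -10, 14, 17. Mean = 4.4.
E[Yield|Soil=-3] averages over only the 2 units with Soil=-3 (Rain = -1, -2): Yield = 14, 17, mean 15.5.
Difference = 4.4 − 15.5 = -11.1.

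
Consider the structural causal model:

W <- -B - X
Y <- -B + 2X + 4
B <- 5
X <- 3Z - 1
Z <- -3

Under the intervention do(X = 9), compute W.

-14

The intervention breaks the incoming arrows to X: X <- 3Z - 1 no longer applies, and X = 9.
W = -B - X  [with B=5, X=9]  = -14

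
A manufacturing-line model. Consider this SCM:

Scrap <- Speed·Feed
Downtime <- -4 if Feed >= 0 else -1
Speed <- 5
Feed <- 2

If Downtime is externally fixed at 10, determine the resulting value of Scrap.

10

Under do(Downtime=10), the mechanism Downtime <- -4 if Feed >= 0 else -1 is discarded; Downtime is fixed at 10.
Since Scrap is not a descendant of the intervened variable, it is unaffected.
Scrap = Speed·Feed  [with Speed=5, Feed=2]  = 10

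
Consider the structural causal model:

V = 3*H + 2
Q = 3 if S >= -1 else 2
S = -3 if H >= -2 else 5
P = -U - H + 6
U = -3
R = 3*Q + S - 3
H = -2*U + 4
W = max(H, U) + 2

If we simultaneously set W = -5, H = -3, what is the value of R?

The joint intervention fixes W = -5, H = -3, removing each variable's own equation.
S = -3 if H >= -2 else 5  [with H=-3]  = 5
Q = 3 if S >= -1 else 2  [with S=5]  = 3
R = 3*Q + S - 3  [with Q=3, S=5]  = 11

11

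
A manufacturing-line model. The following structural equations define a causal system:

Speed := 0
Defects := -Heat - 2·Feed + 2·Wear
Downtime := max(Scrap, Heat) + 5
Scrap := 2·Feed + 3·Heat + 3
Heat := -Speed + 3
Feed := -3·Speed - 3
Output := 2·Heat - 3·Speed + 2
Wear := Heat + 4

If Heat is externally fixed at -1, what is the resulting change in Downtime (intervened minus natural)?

-7

The intervention breaks the incoming arrows to Heat: Heat := -Speed + 3 no longer applies, and Heat = -1.
Feed = -3·Speed - 3  [with Speed=0]  = -3
Scrap = 2·Feed + 3·Heat + 3  [with Feed=-3, Heat=-1]  = -6
Downtime = max(Scrap, Heat) + 5  [with Scrap=-6, Heat=-1]  = 4
Without intervention: Feed = -3·Speed - 3  [with Speed=0]  = -3; Heat = -Speed + 3  [with Speed=0]  = 3; Scrap = 2·Feed + 3·Heat + 3  [with Feed=-3, Heat=3]  = 6; Downtime = max(Scrap, Heat) + 5  [with Scrap=6, Heat=3]  = 11.
Change = 4 − 11 = -7.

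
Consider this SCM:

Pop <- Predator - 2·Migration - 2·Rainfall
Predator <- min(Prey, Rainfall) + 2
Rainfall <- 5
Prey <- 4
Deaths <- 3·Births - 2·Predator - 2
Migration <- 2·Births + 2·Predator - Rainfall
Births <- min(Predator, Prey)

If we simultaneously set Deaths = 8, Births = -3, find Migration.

Setting Deaths = 8, Births = -3 by intervention discards those variables' equations.
Predator = min(Prey, Rainfall) + 2  [with Prey=4, Rainfall=5]  = 6
Migration = 2·Births + 2·Predator - Rainfall  [with Births=-3, Predator=6, Rainfall=5]  = 1

1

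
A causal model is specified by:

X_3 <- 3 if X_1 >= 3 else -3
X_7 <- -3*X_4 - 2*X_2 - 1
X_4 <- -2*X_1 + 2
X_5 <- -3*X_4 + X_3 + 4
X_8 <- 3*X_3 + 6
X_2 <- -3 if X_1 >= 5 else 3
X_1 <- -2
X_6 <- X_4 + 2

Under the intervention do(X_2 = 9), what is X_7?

-37

Under do(X_2=9), the mechanism X_2 <- -3 if X_1 >= 5 else 3 is discarded; X_2 is fixed at 9.
X_4 = -2*X_1 + 2  [with X_1=-2]  = 6
X_7 = -3*X_4 - 2*X_2 - 1  [with X_4=6, X_2=9]  = -37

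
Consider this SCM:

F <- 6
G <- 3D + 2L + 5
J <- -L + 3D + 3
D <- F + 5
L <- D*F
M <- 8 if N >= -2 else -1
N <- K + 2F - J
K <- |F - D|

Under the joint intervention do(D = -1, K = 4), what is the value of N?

Under do(D = -1, K = 4), each intervened variable's structural equation is replaced by its fixed value.
L = D*F  [with D=-1, F=6]  = -6
J = -L + 3D + 3  [with L=-6, D=-1]  = 6
N = K + 2F - J  [with K=4, F=6, J=6]  = 10

10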